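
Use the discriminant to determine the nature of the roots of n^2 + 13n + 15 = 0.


D = b^2 - 4ac = (13)^2 - 4(1)(15) = 169 - 60 = 109
Since D > 0: two distinct irrational roots


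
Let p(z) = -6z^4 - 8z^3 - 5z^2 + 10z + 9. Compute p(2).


Using direct substitution:
  -6 * (2)^4 = -96
  -8 * (2)^3 = -64
  -5 * (2)^2 = -20
  10 * (2)^1 = 20
  constant: 9
Sum = -96 - 64 - 20 + 20 + 9 = -151


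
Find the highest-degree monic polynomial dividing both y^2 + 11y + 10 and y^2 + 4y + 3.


Factor each:
  y^2 + 11y + 10 = (y + 1)(y + 10)
  y^2 + 4y + 3 = (y + 1)(y + 3)
Common monic factor: y + 1


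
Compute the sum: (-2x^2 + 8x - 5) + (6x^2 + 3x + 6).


Align terms by degree and add:
  -2x^2 + 8x - 5
+ 6x^2 + 3x + 6
= 4x^2 + 11x + 1


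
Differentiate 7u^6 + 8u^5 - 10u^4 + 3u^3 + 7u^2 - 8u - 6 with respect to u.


Apply the power rule term by term:
  d/du(7u^6) = 42u^5
  d/du(8u^5) = 40u^4
  d/du(-10u^4) = -40u^3
  d/du(3u^3) = 9u^2
  d/du(7u^2) = 14u
  d/du(-8u) = -8
  d/du(-6) = 0
p'(u) = 42u^5 + 40u^4 - 40u^3 + 9u^2 + 14u - 8


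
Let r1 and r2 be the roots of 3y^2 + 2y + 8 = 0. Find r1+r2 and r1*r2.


For ay^2+by+c=0: sum = -b/a, product = c/a.
a=3, b=2, c=8
Sum = -(2)/3 = -2/3
Product = (8)/3 = 8/3


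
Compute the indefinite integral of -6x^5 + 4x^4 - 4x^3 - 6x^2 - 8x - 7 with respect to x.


Reverse power rule on each term:
  ∫ -6x^5 dx = -x^6
  ∫ 4x^4 dx = (4/5)x^5
  ∫ -4x^3 dx = -x^4
  ∫ -6x^2 dx = -2x^3
  ∫ -8x dx = -4x^2
  ∫ -7 dx = -7x
F(x) = -x^6 + (4/5)x^5 - x^4 - 2x^3 - 4x^2 - 7x + C


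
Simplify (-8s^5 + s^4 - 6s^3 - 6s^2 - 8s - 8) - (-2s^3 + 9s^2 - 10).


Distribute the minus sign:
  (-8s^5 + s^4 - 6s^3 - 6s^2 - 8s - 8)
- (-2s^3 + 9s^2 - 10)
Negate second polynomial: 2s^3 - 9s^2 + 10
Add: -8s^5 + s^4 - 4s^3 - 15s^2 - 8s + 2


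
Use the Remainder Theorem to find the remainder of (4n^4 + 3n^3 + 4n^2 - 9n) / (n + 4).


By the Remainder Theorem, the remainder equals p(-4):
  4*(-4)^4 = 1024
  3*(-4)^3 = -192
  4*(-4)^2 = 64
  -9*(-4)^1 = 36
  constant: 0
Sum: 1024 - 192 + 64 + 36 + 0 = 932


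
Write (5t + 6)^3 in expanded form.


Expand (5t + 6)^3 by repeated multiplication:
  (5t + 6)^2 = 25t^2 + 60t + 36
= 125t^3 + 450t^2 + 540t + 216


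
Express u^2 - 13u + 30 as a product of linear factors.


Roots satisfy r1 + r2 = -b/a = 13 and r1*r2 = c/a = 30.
So r1 = 3, r2 = 10.
u^2 - 13u + 30 = (u - r1)(u - r2) = (u - 3)(u - 10)


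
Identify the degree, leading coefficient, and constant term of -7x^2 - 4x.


Highest power of x is 2, with coefficient -7. Constant term is 0.
Degree = 2, leading coefficient = -7, constant term = 0


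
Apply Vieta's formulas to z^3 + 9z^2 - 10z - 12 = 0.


Monic cubic z^3+bz^2+cz+d=0: sum=-b, pairwise sum=c, product=-d.
b=9, c=-10, d=-12
r1+r2+r3 = -9
r1r2+r1r3+r2r3 = -10
r1r2r3 = 12


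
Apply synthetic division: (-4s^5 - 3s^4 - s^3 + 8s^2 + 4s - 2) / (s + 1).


Synthetic division with c = -1. Coefficients: -4, -3, -1, 8, 4, -2
Bring down -4.
  -4 * -1 = 4; 4 - 3 = 1
  1 * -1 = -1; -1 - 1 = -2
  -2 * -1 = 2; 2 + 8 = 10
  10 * -1 = -10; -10 + 4 = -6
  -6 * -1 = 6; 6 - 2 = 4
Quotient: -4s^4 + s^3 - 2s^2 + 10s - 6, Remainder: 4


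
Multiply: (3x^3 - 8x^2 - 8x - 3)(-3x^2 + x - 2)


Distribute each term of the first polynomial:
  (3x^3)(-3x^2 + x - 2) = -9x^5 + 3x^4 - 6x^3
  (-8x^2)(-3x^2 + x - 2) = 24x^4 - 8x^3 + 16x^2
  (-8x)(-3x^2 + x - 2) = 24x^3 - 8x^2 + 16x
  (-3)(-3x^2 + x - 2) = 9x^2 - 3x + 6
Sum: -9x^5 + 27x^4 + 10x^3 + 17x^2 + 13x + 6


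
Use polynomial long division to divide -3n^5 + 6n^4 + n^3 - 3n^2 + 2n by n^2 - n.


(-3n^5 + 6n^4 + n^3 - 3n^2 + 2n) / (n^2 - n)
Step 1: -3n^3 * (n^2 - n) = -3n^5 + 3n^4; subtract.
Step 2: 3n^2 * (n^2 - n) = 3n^4 - 3n^3; subtract.
Step 3: 4n * (n^2 - n) = 4n^3 - 4n^2; subtract.
Step 4: 1 * (n^2 - n) = n^2 - n; subtract.
Quotient: -3n^3 + 3n^2 + 4n + 1, Remainder: 3n


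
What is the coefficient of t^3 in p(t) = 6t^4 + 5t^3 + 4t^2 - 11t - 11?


Read off the coefficient of t^3: 5


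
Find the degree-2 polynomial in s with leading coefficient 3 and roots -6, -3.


p(s) = 3(s + 6)(s + 3)
Expand: 3s^2 + 27s + 54


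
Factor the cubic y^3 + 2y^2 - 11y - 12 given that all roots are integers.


Try integer roots (divisors of -12). y=-4: p(-4)=0.
Divide out (y + 4): quotient is y^2 - 2y - 3.
Factor the quadratic: (y - 3)(y + 1)
Result: (y + 4)(y - 3)(y + 1)


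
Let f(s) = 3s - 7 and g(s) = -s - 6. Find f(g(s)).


Substitute g(s) into f:
f(g(s)) = 3*(-s - 6) + (-7)
Expand and combine: -3s - 25


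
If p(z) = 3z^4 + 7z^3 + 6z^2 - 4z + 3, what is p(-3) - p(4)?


p(-3) = 123
p(4) = 1299
p(-3) - p(4) = 123 - 1299 = -1176


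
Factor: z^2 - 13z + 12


Roots satisfy r1 + r2 = -b/a = 13 and r1*r2 = c/a = 12.
So r1 = 12, r2 = 1.
z^2 - 13z + 12 = (z - r1)(z - r2) = (z - 12)(z - 1)


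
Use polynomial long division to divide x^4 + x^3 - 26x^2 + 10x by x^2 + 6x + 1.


(x^4 + x^3 - 26x^2 + 10x) / (x^2 + 6x + 1)
Step 1: x^2 * (x^2 + 6x + 1) = x^4 + 6x^3 + x^2; subtract.
Step 2: -5x * (x^2 + 6x + 1) = -5x^3 - 30x^2 - 5x; subtract.
Step 3: 3 * (x^2 + 6x + 1) = 3x^2 + 18x + 3; subtract.
Quotient: x^2 - 5x + 3, Remainder: -3x - 3


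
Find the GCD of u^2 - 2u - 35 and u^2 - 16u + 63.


Factor each:
  u^2 - 2u - 35 = (u - 7)(u + 5)
  u^2 - 16u + 63 = (u - 7)(u - 9)
Common monic factor: u - 7


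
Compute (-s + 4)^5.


Expand (-s + 4)^5 by repeated multiplication:
  (-s + 4)^2 = s^2 - 8s + 16
  (-s + 4)^3 = -s^3 + 12s^2 - 48s + 64
  (-s + 4)^4 = s^4 - 16s^3 + 96s^2 - 256s + 256
= -s^5 + 20s^4 - 160s^3 + 640s^2 - 1280s + 1024


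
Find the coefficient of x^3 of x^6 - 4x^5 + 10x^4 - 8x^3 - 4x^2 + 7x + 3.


Read off the coefficient of x^3: -8


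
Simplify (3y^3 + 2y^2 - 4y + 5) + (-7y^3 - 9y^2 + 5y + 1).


Align terms by degree and add:
  3y^3 + 2y^2 - 4y + 5
  -7y^3 - 9y^2 + 5y + 1
= -4y^3 - 7y^2 + y + 6


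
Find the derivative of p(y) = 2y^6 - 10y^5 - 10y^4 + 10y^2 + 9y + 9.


Apply the power rule term by term:
  d/dy(2y^6) = 12y^5
  d/dy(-10y^5) = -50y^4
  d/dy(-10y^4) = -40y^3
  d/dy(10y^2) = 20y
  d/dy(9y) = 9
  d/dy(9) = 0
p'(y) = 12y^5 - 50y^4 - 40y^3 + 20y + 9


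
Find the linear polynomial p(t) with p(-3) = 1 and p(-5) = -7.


p(t) = mt + b. Using p(-3)=1, p(-5)=-7:
m = (1 + 7)/(-3 + 5) = 8/2 = 4
b = 1 - m*(-3) = 1 + 12 = 13
p(t) = 4t + 13


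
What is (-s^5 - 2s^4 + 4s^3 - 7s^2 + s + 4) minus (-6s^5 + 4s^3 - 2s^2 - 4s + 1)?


Distribute the minus sign:
  (-s^5 - 2s^4 + 4s^3 - 7s^2 + s + 4)
- (-6s^5 + 4s^3 - 2s^2 - 4s + 1)
Negate second polynomial: 6s^5 - 4s^3 + 2s^2 + 4s - 1
Add: 5s^5 - 2s^4 - 5s^2 + 5s + 3


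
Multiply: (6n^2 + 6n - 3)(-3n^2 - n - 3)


Distribute each term of the first polynomial:
  (6n^2)(-3n^2 - n - 3) = -18n^4 - 6n^3 - 18n^2
  (6n)(-3n^2 - n - 3) = -18n^3 - 6n^2 - 18n
  (-3)(-3n^2 - n - 3) = 9n^2 + 3n + 9
Sum: -18n^4 - 24n^3 - 15n^2 - 15n + 9


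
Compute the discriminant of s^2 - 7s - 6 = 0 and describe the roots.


D = b^2 - 4ac = (-7)^2 - 4(1)(-6) = 49 + 24 = 73
Since D > 0: two distinct irrational roots


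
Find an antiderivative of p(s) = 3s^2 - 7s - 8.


Reverse power rule on each term:
  ∫ 3s^2 ds = s^3
  ∫ -7s ds = -(7/2)s^2
  ∫ -8 ds = -8s
F(s) = s^3 - (7/2)s^2 - 8s + C


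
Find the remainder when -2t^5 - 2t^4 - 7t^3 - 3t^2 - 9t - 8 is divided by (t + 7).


By the Remainder Theorem, the remainder equals p(-7):
  -2*(-7)^5 = 33614
  -2*(-7)^4 = -4802
  -7*(-7)^3 = 2401
  -3*(-7)^2 = -147
  -9*(-7)^1 = 63
  constant: -8
Sum: 33614 - 4802 + 2401 - 147 + 63 - 8 = 31121


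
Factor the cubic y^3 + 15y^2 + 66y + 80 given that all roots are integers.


Try integer roots (divisors of 80). y=-5: p(-5)=0.
Divide out (y + 5): quotient is y^2 + 10y + 16.
Factor the quadratic: (y + 8)(y + 2)
Result: (y + 5)(y + 8)(y + 2)


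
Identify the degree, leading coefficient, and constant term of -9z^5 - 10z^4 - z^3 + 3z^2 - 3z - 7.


Highest power of z is 5, with coefficient -9. Constant term is -7.
Degree = 5, leading coefficient = -9, constant term = -7


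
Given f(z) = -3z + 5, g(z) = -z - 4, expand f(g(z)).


Substitute g(z) into f:
f(g(z)) = -3*(-z - 4) + 5
Expand and combine: 3z + 17


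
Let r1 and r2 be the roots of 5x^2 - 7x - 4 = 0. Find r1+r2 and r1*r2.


For ax^2+bx+c=0: sum = -b/a, product = c/a.
a=5, b=-7, c=-4
Sum = -(-7)/5 = 7/5
Product = (-4)/5 = -4/5


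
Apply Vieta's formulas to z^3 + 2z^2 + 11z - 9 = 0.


Monic cubic z^3+bz^2+cz+d=0: sum=-b, pairwise sum=c, product=-d.
b=2, c=11, d=-9
r1+r2+r3 = -2
r1r2+r1r3+r2r3 = 11
r1r2r3 = 9


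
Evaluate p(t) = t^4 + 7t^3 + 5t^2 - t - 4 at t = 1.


Using direct substitution:
  1 * (1)^4 = 1
  7 * (1)^3 = 7
  5 * (1)^2 = 5
  -1 * (1)^1 = -1
  constant: -4
Sum = 1 + 7 + 5 - 1 - 4 = 8


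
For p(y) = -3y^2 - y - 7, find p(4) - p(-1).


p(4) = -59
p(-1) = -9
p(4) - p(-1) = -59 + 9 = -50


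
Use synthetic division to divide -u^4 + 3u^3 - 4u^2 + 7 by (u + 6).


Synthetic division with c = -6. Coefficients: -1, 3, -4, 0, 7
Bring down -1.
  -1 * -6 = 6; 6 + 3 = 9
  9 * -6 = -54; -54 - 4 = -58
  -58 * -6 = 348; 348 + 0 = 348
  348 * -6 = -2088; -2088 + 7 = -2081
Quotient: -u^3 + 9u^2 - 58u + 348, Remainder: -2081


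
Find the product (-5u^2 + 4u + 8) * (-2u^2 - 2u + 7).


Distribute each term of the first polynomial:
  (-5u^2)(-2u^2 - 2u + 7) = 10u^4 + 10u^3 - 35u^2
  (4u)(-2u^2 - 2u + 7) = -8u^3 - 8u^2 + 28u
  (8)(-2u^2 - 2u + 7) = -16u^2 - 16u + 56
Sum: 10u^4 + 2u^3 - 59u^2 + 12u + 56


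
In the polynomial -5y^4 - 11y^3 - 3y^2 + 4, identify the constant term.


Read off the constant term: 4


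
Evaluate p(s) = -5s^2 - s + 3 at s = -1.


Using direct substitution:
  -5 * (-1)^2 = -5
  -1 * (-1)^1 = 1
  constant: 3
Sum = -5 + 1 + 3 = -1


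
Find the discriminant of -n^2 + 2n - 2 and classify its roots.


D = b^2 - 4ac = (2)^2 - 4(-1)(-2) = 4 - 8 = -4
Since D < 0: two complex conjugate roots (no real roots)


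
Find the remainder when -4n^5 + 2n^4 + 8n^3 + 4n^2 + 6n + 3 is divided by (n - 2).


By the Remainder Theorem, the remainder equals p(2):
  -4*(2)^5 = -128
  2*(2)^4 = 32
  8*(2)^3 = 64
  4*(2)^2 = 16
  6*(2)^1 = 12
  constant: 3
Sum: -128 + 32 + 64 + 16 + 12 + 3 = -1


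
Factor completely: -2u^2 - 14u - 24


Roots satisfy r1 + r2 = -b/a = -7 and r1*r2 = c/a = 12.
So r1 = -4, r2 = -3.
-2u^2 - 14u - 24 = -2(u - r1)(u - r2) = -2(u + 4)(u + 3)


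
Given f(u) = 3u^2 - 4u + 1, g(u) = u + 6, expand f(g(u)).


Substitute g(u) into f:
f(g(u)) = 3*(u + 6)^2 + (-4)*(u + 6) + 1
(u + 6)^2 = u^2 + 12u + 36
Expand and combine: 3u^2 + 32u + 85


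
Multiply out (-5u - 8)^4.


Expand (-5u - 8)^4 by repeated multiplication:
  (-5u - 8)^2 = 25u^2 + 80u + 64
  (-5u - 8)^3 = -125u^3 - 600u^2 - 960u - 512
= 625u^4 + 4000u^3 + 9600u^2 + 10240u + 4096


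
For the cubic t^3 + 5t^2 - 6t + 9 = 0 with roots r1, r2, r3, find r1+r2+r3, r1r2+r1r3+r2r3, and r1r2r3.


Monic cubic t^3+bt^2+ct+d=0: sum=-b, pairwise sum=c, product=-d.
b=5, c=-6, d=9
r1+r2+r3 = -5
r1r2+r1r3+r2r3 = -6
r1r2r3 = -9


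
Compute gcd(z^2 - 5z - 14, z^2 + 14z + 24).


Factor each:
  z^2 - 5z - 14 = (z + 2)(z - 7)
  z^2 + 14z + 24 = (z + 2)(z + 12)
Common monic factor: z + 2


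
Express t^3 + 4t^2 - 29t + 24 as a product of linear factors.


Try integer roots (divisors of 24). t=3: p(3)=0.
Divide out (t - 3): quotient is t^2 + 7t - 8.
Factor the quadratic: (t - 1)(t + 8)
Result: (t - 3)(t - 1)(t + 8)


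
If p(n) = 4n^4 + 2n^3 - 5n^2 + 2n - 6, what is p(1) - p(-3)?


p(1) = -3
p(-3) = 213
p(1) - p(-3) = -3 - 213 = -216


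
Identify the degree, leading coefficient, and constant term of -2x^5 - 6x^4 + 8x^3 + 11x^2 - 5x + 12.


Highest power of x is 5, with coefficient -2. Constant term is 12.
Degree = 5, leading coefficient = -2, constant term = 12


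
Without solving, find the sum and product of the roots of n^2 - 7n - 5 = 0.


For an^2+bn+c=0: sum = -b/a, product = c/a.
a=1, b=-7, c=-5
Sum = -(-7)/1 = 7
Product = (-5)/1 = -5


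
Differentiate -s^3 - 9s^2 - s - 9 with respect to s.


Apply the power rule term by term:
  d/ds(-s^3) = -3s^2
  d/ds(-9s^2) = -18s
  d/ds(-s) = -1
  d/ds(-9) = 0
p'(s) = -3s^2 - 18s - 1


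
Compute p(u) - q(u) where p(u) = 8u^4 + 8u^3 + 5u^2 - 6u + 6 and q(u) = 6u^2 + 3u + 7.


Distribute the minus sign:
  (8u^4 + 8u^3 + 5u^2 - 6u + 6)
- (6u^2 + 3u + 7)
Negate second polynomial: -6u^2 - 3u - 7
Add: 8u^4 + 8u^3 - u^2 - 9u - 1


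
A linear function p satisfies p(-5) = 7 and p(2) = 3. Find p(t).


p(t) = mt + b. Using p(-5)=7, p(2)=3:
m = (7 - 3)/(-5 - 2) = 4/-7 = -4/7
b = 7 - m*(-5) = 7 - 20/7 = 29/7
p(t) = -(4/7)t + (29/7)


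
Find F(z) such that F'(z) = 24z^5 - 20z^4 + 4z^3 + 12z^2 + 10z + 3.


Reverse power rule on each term:
  ∫ 24z^5 dz = 4z^6
  ∫ -20z^4 dz = -4z^5
  ∫ 4z^3 dz = z^4
  ∫ 12z^2 dz = 4z^3
  ∫ 10z dz = 5z^2
  ∫ 3 dz = 3z
F(z) = 4z^6 - 4z^5 + z^4 + 4z^3 + 5z^2 + 3z + C


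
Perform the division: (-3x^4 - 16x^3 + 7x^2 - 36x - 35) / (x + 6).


(-3x^4 - 16x^3 + 7x^2 - 36x - 35) / (x + 6)
Step 1: -3x^3 * (x + 6) = -3x^4 - 18x^3; subtract.
Step 2: 2x^2 * (x + 6) = 2x^3 + 12x^2; subtract.
Step 3: -5x * (x + 6) = -5x^2 - 30x; subtract.
Step 4: -6 * (x + 6) = -6x - 36; subtract.
Quotient: -3x^3 + 2x^2 - 5x - 6, Remainder: 1


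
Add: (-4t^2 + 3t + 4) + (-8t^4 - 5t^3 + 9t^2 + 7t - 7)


Align terms by degree and add:
  -4t^2 + 3t + 4
  -8t^4 - 5t^3 + 9t^2 + 7t - 7
= -8t^4 - 5t^3 + 5t^2 + 10t - 3


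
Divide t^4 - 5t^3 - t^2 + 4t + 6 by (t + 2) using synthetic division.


Synthetic division with c = -2. Coefficients: 1, -5, -1, 4, 6
Bring down 1.
  1 * -2 = -2; -2 - 5 = -7
  -7 * -2 = 14; 14 - 1 = 13
  13 * -2 = -26; -26 + 4 = -22
  -22 * -2 = 44; 44 + 6 = 50
Quotient: t^3 - 7t^2 + 13t - 22, Remainder: 50


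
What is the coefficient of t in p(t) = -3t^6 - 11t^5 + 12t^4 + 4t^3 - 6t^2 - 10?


Read off the coefficient of t: 0


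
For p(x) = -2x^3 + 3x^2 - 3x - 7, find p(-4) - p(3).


p(-4) = 181
p(3) = -43
p(-4) - p(3) = 181 + 43 = 224


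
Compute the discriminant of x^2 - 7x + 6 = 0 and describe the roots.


D = b^2 - 4ac = (-7)^2 - 4(1)(6) = 49 - 24 = 25
Since D > 0: two distinct rational roots


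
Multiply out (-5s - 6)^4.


Expand (-5s - 6)^4 by repeated multiplication:
  (-5s - 6)^2 = 25s^2 + 60s + 36
  (-5s - 6)^3 = -125s^3 - 450s^2 - 540s - 216
= 625s^4 + 3000s^3 + 5400s^2 + 4320s + 1296


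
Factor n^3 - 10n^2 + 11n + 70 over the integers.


Try integer roots (divisors of 70). n=7: p(7)=0.
Divide out (n - 7): quotient is n^2 - 3n - 10.
Factor the quadratic: (n - 5)(n + 2)
Result: (n - 7)(n - 5)(n + 2)


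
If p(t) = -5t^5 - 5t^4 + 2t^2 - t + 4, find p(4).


Using direct substitution:
  -5 * (4)^5 = -5120
  -5 * (4)^4 = -1280
  0 * (4)^3 = 0
  2 * (4)^2 = 32
  -1 * (4)^1 = -4
  constant: 4
Sum = -5120 - 1280 + 0 + 32 - 4 + 4 = -6368


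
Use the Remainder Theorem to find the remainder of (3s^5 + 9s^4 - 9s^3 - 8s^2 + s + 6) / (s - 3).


By the Remainder Theorem, the remainder equals p(3):
  3*(3)^5 = 729
  9*(3)^4 = 729
  -9*(3)^3 = -243
  -8*(3)^2 = -72
  1*(3)^1 = 3
  constant: 6
Sum: 729 + 729 - 243 - 72 + 3 + 6 = 1152


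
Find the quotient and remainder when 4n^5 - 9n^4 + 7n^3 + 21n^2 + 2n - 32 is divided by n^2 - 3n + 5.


(4n^5 - 9n^4 + 7n^3 + 21n^2 + 2n - 32) / (n^2 - 3n + 5)
Step 1: 4n^3 * (n^2 - 3n + 5) = 4n^5 - 12n^4 + 20n^3; subtract.
Step 2: 3n^2 * (n^2 - 3n + 5) = 3n^4 - 9n^3 + 15n^2; subtract.
Step 3: -4n * (n^2 - 3n + 5) = -4n^3 + 12n^2 - 20n; subtract.
Step 4: -6 * (n^2 - 3n + 5) = -6n^2 + 18n - 30; subtract.
Quotient: 4n^3 + 3n^2 - 4n - 6, Remainder: 4n - 2


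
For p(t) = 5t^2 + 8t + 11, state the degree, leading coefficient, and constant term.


Highest power of t is 2, with coefficient 5. Constant term is 11.
Degree = 2, leading coefficient = 5, constant term = 11


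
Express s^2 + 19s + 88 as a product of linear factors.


Roots satisfy r1 + r2 = -b/a = -19 and r1*r2 = c/a = 88.
So r1 = -8, r2 = -11.
s^2 + 19s + 88 = (s - r1)(s - r2) = (s + 8)(s + 11)


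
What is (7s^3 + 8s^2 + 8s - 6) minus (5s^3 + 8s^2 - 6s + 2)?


Distribute the minus sign:
  (7s^3 + 8s^2 + 8s - 6)
- (5s^3 + 8s^2 - 6s + 2)
Negate second polynomial: -5s^3 - 8s^2 + 6s - 2
Add: 2s^3 + 14s - 8


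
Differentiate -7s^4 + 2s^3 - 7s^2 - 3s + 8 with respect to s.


Apply the power rule term by term:
  d/ds(-7s^4) = -28s^3
  d/ds(2s^3) = 6s^2
  d/ds(-7s^2) = -14s
  d/ds(-3s) = -3
  d/ds(8) = 0
p'(s) = -28s^3 + 6s^2 - 14s - 3


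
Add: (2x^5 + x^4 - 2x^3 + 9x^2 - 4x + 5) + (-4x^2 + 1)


Align terms by degree and add:
  2x^5 + x^4 - 2x^3 + 9x^2 - 4x + 5
  -4x^2 + 1
= 2x^5 + x^4 - 2x^3 + 5x^2 - 4x + 6


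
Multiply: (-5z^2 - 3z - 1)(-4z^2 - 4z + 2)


Distribute each term of the first polynomial:
  (-5z^2)(-4z^2 - 4z + 2) = 20z^4 + 20z^3 - 10z^2
  (-3z)(-4z^2 - 4z + 2) = 12z^3 + 12z^2 - 6z
  (-1)(-4z^2 - 4z + 2) = 4z^2 + 4z - 2
Sum: 20z^4 + 32z^3 + 6z^2 - 2z - 2


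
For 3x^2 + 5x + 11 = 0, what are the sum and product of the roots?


For ax^2+bx+c=0: sum = -b/a, product = c/a.
a=3, b=5, c=11
Sum = -(5)/3 = -5/3
Product = (11)/3 = 11/3


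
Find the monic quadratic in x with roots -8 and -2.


p(x) = (x + 8)(x + 2)
Expand: x^2 + 10x + 16


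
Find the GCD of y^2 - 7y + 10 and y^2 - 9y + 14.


Factor each:
  y^2 - 7y + 10 = (y - 2)(y - 5)
  y^2 - 9y + 14 = (y - 2)(y - 7)
Common monic factor: y - 2


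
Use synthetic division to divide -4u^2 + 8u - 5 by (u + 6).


Synthetic division with c = -6. Coefficients: -4, 8, -5
Bring down -4.
  -4 * -6 = 24; 24 + 8 = 32
  32 * -6 = -192; -192 - 5 = -197
Quotient: -4u + 32, Remainder: -197


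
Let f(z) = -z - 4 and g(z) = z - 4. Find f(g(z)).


Substitute g(z) into f:
f(g(z)) = -1*(z - 4) + (-4)
Expand and combine: -z


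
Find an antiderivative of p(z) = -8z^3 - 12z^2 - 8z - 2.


Reverse power rule on each term:
  ∫ -8z^3 dz = -2z^4
  ∫ -12z^2 dz = -4z^3
  ∫ -8z dz = -4z^2
  ∫ -2 dz = -2z
F(z) = -2z^4 - 4z^3 - 4z^2 - 2z + C


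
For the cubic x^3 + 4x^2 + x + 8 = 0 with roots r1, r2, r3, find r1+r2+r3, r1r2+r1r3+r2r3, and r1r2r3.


Monic cubic x^3+bx^2+cx+d=0: sum=-b, pairwise sum=c, product=-d.
b=4, c=1, d=8
r1+r2+r3 = -4
r1r2+r1r3+r2r3 = 1
r1r2r3 = -8


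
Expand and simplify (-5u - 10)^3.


Expand (-5u - 10)^3 by repeated multiplication:
  (-5u - 10)^2 = 25u^2 + 100u + 100
= -125u^3 - 750u^2 - 1500u - 1000


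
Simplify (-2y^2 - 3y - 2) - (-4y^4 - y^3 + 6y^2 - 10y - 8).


Distribute the minus sign:
  (-2y^2 - 3y - 2)
- (-4y^4 - y^3 + 6y^2 - 10y - 8)
Negate second polynomial: 4y^4 + y^3 - 6y^2 + 10y + 8
Add: 4y^4 + y^3 - 8y^2 + 7y + 6


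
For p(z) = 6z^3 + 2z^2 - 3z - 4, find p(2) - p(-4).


p(2) = 46
p(-4) = -344
p(2) - p(-4) = 46 + 344 = 390


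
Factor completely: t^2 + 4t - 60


Roots satisfy r1 + r2 = -b/a = -4 and r1*r2 = c/a = -60.
So r1 = -10, r2 = 6.
t^2 + 4t - 60 = (t - r1)(t - r2) = (t + 10)(t - 6)


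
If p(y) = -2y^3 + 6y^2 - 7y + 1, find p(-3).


Using direct substitution:
  -2 * (-3)^3 = 54
  6 * (-3)^2 = 54
  -7 * (-3)^1 = 21
  constant: 1
Sum = 54 + 54 + 21 + 1 = 130


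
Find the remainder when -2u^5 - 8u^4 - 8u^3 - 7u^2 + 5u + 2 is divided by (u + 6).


By the Remainder Theorem, the remainder equals p(-6):
  -2*(-6)^5 = 15552
  -8*(-6)^4 = -10368
  -8*(-6)^3 = 1728
  -7*(-6)^2 = -252
  5*(-6)^1 = -30
  constant: 2
Sum: 15552 - 10368 + 1728 - 252 - 30 + 2 = 6632


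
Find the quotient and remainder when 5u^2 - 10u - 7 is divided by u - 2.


(5u^2 - 10u - 7) / (u - 2)
Step 1: 5u * (u - 2) = 5u^2 - 10u; subtract.
Step 2: 0 * (u - 2) = 0; subtract.
Quotient: 5u, Remainder: -7


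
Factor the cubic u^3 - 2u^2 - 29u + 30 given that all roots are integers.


Try integer roots (divisors of 30). u=-5: p(-5)=0.
Divide out (u + 5): quotient is u^2 - 7u + 6.
Factor the quadratic: (u - 1)(u - 6)
Result: (u + 5)(u - 1)(u - 6)


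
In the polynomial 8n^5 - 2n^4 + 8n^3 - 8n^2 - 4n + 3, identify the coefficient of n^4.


Read off the coefficient of n^4: -2


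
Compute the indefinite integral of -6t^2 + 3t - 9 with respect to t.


Reverse power rule on each term:
  ∫ -6t^2 dt = -2t^3
  ∫ 3t dt = (3/2)t^2
  ∫ -9 dt = -9t
F(t) = -2t^3 + (3/2)t^2 - 9t + C


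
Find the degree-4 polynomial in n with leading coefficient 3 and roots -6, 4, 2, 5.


p(n) = 3(n + 6)(n - 4)(n - 2)(n - 5)
Expand: 3n^4 - 15n^3 - 84n^2 + 564n - 720


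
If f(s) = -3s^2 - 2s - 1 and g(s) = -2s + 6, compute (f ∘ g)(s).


Substitute g(s) into f:
f(g(s)) = -3*(-2s + 6)^2 + (-2)*(-2s + 6) + (-1)
(-2s + 6)^2 = 4s^2 - 24s + 36
Expand and combine: -12s^2 + 76s - 121


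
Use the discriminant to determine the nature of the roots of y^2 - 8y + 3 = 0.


D = b^2 - 4ac = (-8)^2 - 4(1)(3) = 64 - 12 = 52
Since D > 0: two distinct irrational roots


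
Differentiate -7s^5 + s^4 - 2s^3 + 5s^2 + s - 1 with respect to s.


Apply the power rule term by term:
  d/ds(-7s^5) = -35s^4
  d/ds(s^4) = 4s^3
  d/ds(-2s^3) = -6s^2
  d/ds(5s^2) = 10s
  d/ds(s) = 1
  d/ds(-1) = 0
p'(s) = -35s^4 + 4s^3 - 6s^2 + 10s + 1


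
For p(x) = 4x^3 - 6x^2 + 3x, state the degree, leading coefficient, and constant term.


Highest power of x is 3, with coefficient 4. Constant term is 0.
Degree = 3, leading coefficient = 4, constant term = 0


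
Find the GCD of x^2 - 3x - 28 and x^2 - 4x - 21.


Factor each:
  x^2 - 3x - 28 = (x - 7)(x + 4)
  x^2 - 4x - 21 = (x - 7)(x + 3)
Common monic factor: x - 7


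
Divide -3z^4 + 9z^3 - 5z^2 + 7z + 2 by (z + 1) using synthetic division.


Synthetic division with c = -1. Coefficients: -3, 9, -5, 7, 2
Bring down -3.
  -3 * -1 = 3; 3 + 9 = 12
  12 * -1 = -12; -12 - 5 = -17
  -17 * -1 = 17; 17 + 7 = 24
  24 * -1 = -24; -24 + 2 = -22
Quotient: -3z^3 + 12z^2 - 17z + 24, Remainder: -22


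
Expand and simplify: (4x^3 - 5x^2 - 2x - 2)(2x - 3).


Distribute each term of the first polynomial:
  (4x^3)(2x - 3) = 8x^4 - 12x^3
  (-5x^2)(2x - 3) = -10x^3 + 15x^2
  (-2x)(2x - 3) = -4x^2 + 6x
  (-2)(2x - 3) = -4x + 6
Sum: 8x^4 - 22x^3 + 11x^2 + 2x + 6


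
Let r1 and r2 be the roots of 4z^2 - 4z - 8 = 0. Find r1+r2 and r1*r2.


For az^2+bz+c=0: sum = -b/a, product = c/a.
a=4, b=-4, c=-8
Sum = -(-4)/4 = 1
Product = (-8)/4 = -2


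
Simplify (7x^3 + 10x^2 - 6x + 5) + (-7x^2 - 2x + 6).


Align terms by degree and add:
  7x^3 + 10x^2 - 6x + 5
  -7x^2 - 2x + 6
= 7x^3 + 3x^2 - 8x + 11


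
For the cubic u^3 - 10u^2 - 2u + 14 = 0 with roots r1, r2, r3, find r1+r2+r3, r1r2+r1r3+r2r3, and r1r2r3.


Monic cubic u^3+bu^2+cu+d=0: sum=-b, pairwise sum=c, product=-d.
b=-10, c=-2, d=14
r1+r2+r3 = 10
r1r2+r1r3+r2r3 = -2
r1r2r3 = -14


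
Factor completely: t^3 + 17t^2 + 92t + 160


Try integer roots (divisors of 160). t=-4: p(-4)=0.
Divide out (t + 4): quotient is t^2 + 13t + 40.
Factor the quadratic: (t + 8)(t + 5)
Result: (t + 4)(t + 8)(t + 5)


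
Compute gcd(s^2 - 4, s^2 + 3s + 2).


Factor each:
  s^2 - 4 = (s + 2)(s - 2)
  s^2 + 3s + 2 = (s + 2)(s + 1)
Common monic factor: s + 2


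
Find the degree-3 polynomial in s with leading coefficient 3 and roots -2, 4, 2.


p(s) = 3(s + 2)(s - 4)(s - 2)
Expand: 3s^3 - 12s^2 - 12s + 48


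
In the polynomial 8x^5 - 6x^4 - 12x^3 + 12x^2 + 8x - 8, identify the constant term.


Read off the constant term: -8


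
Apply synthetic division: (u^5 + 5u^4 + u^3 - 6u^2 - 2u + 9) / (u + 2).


Synthetic division with c = -2. Coefficients: 1, 5, 1, -6, -2, 9
Bring down 1.
  1 * -2 = -2; -2 + 5 = 3
  3 * -2 = -6; -6 + 1 = -5
  -5 * -2 = 10; 10 - 6 = 4
  4 * -2 = -8; -8 - 2 = -10
  -10 * -2 = 20; 20 + 9 = 29
Quotient: u^4 + 3u^3 - 5u^2 + 4u - 10, Remainder: 29


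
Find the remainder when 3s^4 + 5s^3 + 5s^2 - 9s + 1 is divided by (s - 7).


By the Remainder Theorem, the remainder equals p(7):
  3*(7)^4 = 7203
  5*(7)^3 = 1715
  5*(7)^2 = 245
  -9*(7)^1 = -63
  constant: 1
Sum: 7203 + 1715 + 245 - 63 + 1 = 9101


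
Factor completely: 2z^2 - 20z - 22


Roots satisfy r1 + r2 = -b/a = 10 and r1*r2 = c/a = -11.
So r1 = -1, r2 = 11.
2z^2 - 20z - 22 = 2(z - r1)(z - r2) = 2(z + 1)(z - 11)


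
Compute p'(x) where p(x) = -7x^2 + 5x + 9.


Apply the power rule term by term:
  d/dx(-7x^2) = -14x
  d/dx(5x) = 5
  d/dx(9) = 0
p'(x) = -14x + 5


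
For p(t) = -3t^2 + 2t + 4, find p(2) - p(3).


p(2) = -4
p(3) = -17
p(2) - p(3) = -4 + 17 = 13


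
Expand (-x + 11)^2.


Expand (-x + 11)^2 by repeated multiplication:
= x^2 - 22x + 121


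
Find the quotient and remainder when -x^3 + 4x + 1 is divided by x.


(-x^3 + 4x + 1) / (x)
Step 1: -x^2 * (x) = -x^3; subtract.
Step 2: 0 * (x) = 0; subtract.
Step 3: 4 * (x) = 4x; subtract.
Quotient: -x^2 + 4, Remainder: 1


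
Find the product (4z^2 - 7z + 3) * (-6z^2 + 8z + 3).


Distribute each term of the first polynomial:
  (4z^2)(-6z^2 + 8z + 3) = -24z^4 + 32z^3 + 12z^2
  (-7z)(-6z^2 + 8z + 3) = 42z^3 - 56z^2 - 21z
  (3)(-6z^2 + 8z + 3) = -18z^2 + 24z + 9
Sum: -24z^4 + 74z^3 - 62z^2 + 3z + 9


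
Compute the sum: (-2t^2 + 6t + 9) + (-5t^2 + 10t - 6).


Align terms by degree and add:
  -2t^2 + 6t + 9
  -5t^2 + 10t - 6
= -7t^2 + 16t + 3


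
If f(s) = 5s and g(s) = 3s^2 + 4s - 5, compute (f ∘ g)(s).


Substitute g(s) into f:
f(g(s)) = 5*(3s^2 + 4s - 5)
Expand and combine: 15s^2 + 20s - 25


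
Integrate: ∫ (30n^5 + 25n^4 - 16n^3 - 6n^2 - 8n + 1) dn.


Reverse power rule on each term:
  ∫ 30n^5 dn = 5n^6
  ∫ 25n^4 dn = 5n^5
  ∫ -16n^3 dn = -4n^4
  ∫ -6n^2 dn = -2n^3
  ∫ -8n dn = -4n^2
  ∫ 1 dn = n
F(n) = 5n^6 + 5n^5 - 4n^4 - 2n^3 - 4n^2 + n + C


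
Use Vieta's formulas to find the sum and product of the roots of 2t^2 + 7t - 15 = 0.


For at^2+bt+c=0: sum = -b/a, product = c/a.
a=2, b=7, c=-15
Sum = -(7)/2 = -7/2
Product = (-15)/2 = -15/2


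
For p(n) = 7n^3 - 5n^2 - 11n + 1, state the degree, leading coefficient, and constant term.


Highest power of n is 3, with coefficient 7. Constant term is 1.
Degree = 3, leading coefficient = 7, constant term = 1


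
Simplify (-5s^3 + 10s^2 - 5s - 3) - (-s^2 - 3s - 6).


Distribute the minus sign:
  (-5s^3 + 10s^2 - 5s - 3)
- (-s^2 - 3s - 6)
Negate second polynomial: s^2 + 3s + 6
Add: -5s^3 + 11s^2 - 2s + 3


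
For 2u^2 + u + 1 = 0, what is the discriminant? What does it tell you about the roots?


D = b^2 - 4ac = (1)^2 - 4(2)(1) = 1 - 8 = -7
Since D < 0: two complex conjugate roots (no real roots)


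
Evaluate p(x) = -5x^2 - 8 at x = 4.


Using direct substitution:
  -5 * (4)^2 = -80
  0 * (4)^1 = 0
  constant: -8
Sum = -80 + 0 - 8 = -88


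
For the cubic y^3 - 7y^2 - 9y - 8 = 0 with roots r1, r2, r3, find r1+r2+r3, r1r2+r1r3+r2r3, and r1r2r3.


Monic cubic y^3+by^2+cy+d=0: sum=-b, pairwise sum=c, product=-d.
b=-7, c=-9, d=-8
r1+r2+r3 = 7
r1r2+r1r3+r2r3 = -9
r1r2r3 = 8


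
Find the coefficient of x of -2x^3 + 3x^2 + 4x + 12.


Read off the coefficient of x: 4


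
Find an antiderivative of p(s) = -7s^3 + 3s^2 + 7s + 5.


Reverse power rule on each term:
  ∫ -7s^3 ds = -(7/4)s^4
  ∫ 3s^2 ds = s^3
  ∫ 7s ds = (7/2)s^2
  ∫ 5 ds = 5s
F(s) = -(7/4)s^4 + s^3 + (7/2)s^2 + 5s + C


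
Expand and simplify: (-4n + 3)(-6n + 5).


Distribute each term of the first polynomial:
  (-4n)(-6n + 5) = 24n^2 - 20n
  (3)(-6n + 5) = -18n + 15
Sum: 24n^2 - 38n + 15


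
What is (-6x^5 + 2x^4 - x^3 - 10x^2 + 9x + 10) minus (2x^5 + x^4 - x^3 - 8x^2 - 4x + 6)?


Distribute the minus sign:
  (-6x^5 + 2x^4 - x^3 - 10x^2 + 9x + 10)
- (2x^5 + x^4 - x^3 - 8x^2 - 4x + 6)
Negate second polynomial: -2x^5 - x^4 + x^3 + 8x^2 + 4x - 6
Add: -8x^5 + x^4 - 2x^2 + 13x + 4


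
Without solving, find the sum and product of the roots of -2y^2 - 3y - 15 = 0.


For ay^2+by+c=0: sum = -b/a, product = c/a.
a=-2, b=-3, c=-15
Sum = -(-3)/-2 = -3/2
Product = (-15)/-2 = 15/2


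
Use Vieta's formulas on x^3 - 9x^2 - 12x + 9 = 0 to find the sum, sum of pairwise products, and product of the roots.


Monic cubic x^3+bx^2+cx+d=0: sum=-b, pairwise sum=c, product=-d.
b=-9, c=-12, d=9
r1+r2+r3 = 9
r1r2+r1r3+r2r3 = -12
r1r2r3 = -9


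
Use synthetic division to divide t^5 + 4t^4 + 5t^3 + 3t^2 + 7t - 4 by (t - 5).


Synthetic division with c = 5. Coefficients: 1, 4, 5, 3, 7, -4
Bring down 1.
  1 * 5 = 5; 5 + 4 = 9
  9 * 5 = 45; 45 + 5 = 50
  50 * 5 = 250; 250 + 3 = 253
  253 * 5 = 1265; 1265 + 7 = 1272
  1272 * 5 = 6360; 6360 - 4 = 6356
Quotient: t^4 + 9t^3 + 50t^2 + 253t + 1272, Remainder: 6356


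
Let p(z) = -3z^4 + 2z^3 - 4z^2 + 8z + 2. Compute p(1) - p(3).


p(1) = 5
p(3) = -199
p(1) - p(3) = 5 + 199 = 204


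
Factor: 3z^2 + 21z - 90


Roots satisfy r1 + r2 = -b/a = -7 and r1*r2 = c/a = -30.
So r1 = -10, r2 = 3.
3z^2 + 21z - 90 = 3(z - r1)(z - r2) = 3(z + 10)(z - 3)


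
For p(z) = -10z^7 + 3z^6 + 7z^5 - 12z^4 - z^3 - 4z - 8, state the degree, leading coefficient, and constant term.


Highest power of z is 7, with coefficient -10. Constant term is -8.
Degree = 7, leading coefficient = -10, constant term = -8


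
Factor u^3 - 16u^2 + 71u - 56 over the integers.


Try integer roots (divisors of -56). u=8: p(8)=0.
Divide out (u - 8): quotient is u^2 - 8u + 7.
Factor the quadratic: (u - 1)(u - 7)
Result: (u - 8)(u - 1)(u - 7)


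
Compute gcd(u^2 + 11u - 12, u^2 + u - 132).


Factor each:
  u^2 + 11u - 12 = (u + 12)(u - 1)
  u^2 + u - 132 = (u + 12)(u - 11)
Common monic factor: u + 12


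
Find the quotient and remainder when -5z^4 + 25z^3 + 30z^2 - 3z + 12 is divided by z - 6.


(-5z^4 + 25z^3 + 30z^2 - 3z + 12) / (z - 6)
Step 1: -5z^3 * (z - 6) = -5z^4 + 30z^3; subtract.
Step 2: -5z^2 * (z - 6) = -5z^3 + 30z^2; subtract.
Step 3: 0 * (z - 6) = 0; subtract.
Step 4: -3 * (z - 6) = -3z + 18; subtract.
Quotient: -5z^3 - 5z^2 - 3, Remainder: -6


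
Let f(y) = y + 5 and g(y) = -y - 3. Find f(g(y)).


Substitute g(y) into f:
f(g(y)) = 1*(-y - 3) + 5
Expand and combine: -y + 2


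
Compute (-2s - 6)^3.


Expand (-2s - 6)^3 by repeated multiplication:
  (-2s - 6)^2 = 4s^2 + 24s + 36
= -8s^3 - 72s^2 - 216s - 216


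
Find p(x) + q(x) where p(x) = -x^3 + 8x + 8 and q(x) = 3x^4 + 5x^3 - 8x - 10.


Align terms by degree and add:
  -x^3 + 8x + 8
+ 3x^4 + 5x^3 - 8x - 10
= 3x^4 + 4x^3 - 2


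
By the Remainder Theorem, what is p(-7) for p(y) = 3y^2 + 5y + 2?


By the Remainder Theorem, the remainder equals p(-7):
  3*(-7)^2 = 147
  5*(-7)^1 = -35
  constant: 2
Sum: 147 - 35 + 2 = 114


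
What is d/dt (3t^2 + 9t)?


Apply the power rule term by term:
  d/dt(3t^2) = 6t
  d/dt(9t) = 9
p'(t) = 6t + 9


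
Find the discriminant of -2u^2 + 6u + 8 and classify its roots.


D = b^2 - 4ac = (6)^2 - 4(-2)(8) = 36 + 64 = 100
Since D > 0: two distinct rational roots


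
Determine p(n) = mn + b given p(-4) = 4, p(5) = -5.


p(n) = mn + b. Using p(-4)=4, p(5)=-5:
m = (4 + 5)/(-4 - 5) = 9/-9 = -1
b = 4 - m*(-4) = 4 - 4 = 0
p(n) = -n


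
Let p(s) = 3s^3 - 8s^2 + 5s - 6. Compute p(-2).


Using direct substitution:
  3 * (-2)^3 = -24
  -8 * (-2)^2 = -32
  5 * (-2)^1 = -10
  constant: -6
Sum = -24 - 32 - 10 - 6 = -72


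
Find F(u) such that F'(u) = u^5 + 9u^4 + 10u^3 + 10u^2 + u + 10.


Reverse power rule on each term:
  ∫ u^5 du = (1/6)u^6
  ∫ 9u^4 du = (9/5)u^5
  ∫ 10u^3 du = (5/2)u^4
  ∫ 10u^2 du = (10/3)u^3
  ∫ u du = (1/2)u^2
  ∫ 10 du = 10u
F(u) = (1/6)u^6 + (9/5)u^5 + (5/2)u^4 + (10/3)u^3 + (1/2)u^2 + 10u + C


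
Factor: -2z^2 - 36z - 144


Roots satisfy r1 + r2 = -b/a = -18 and r1*r2 = c/a = 72.
So r1 = -12, r2 = -6.
-2z^2 - 36z - 144 = -2(z - r1)(z - r2) = -2(z + 12)(z + 6)


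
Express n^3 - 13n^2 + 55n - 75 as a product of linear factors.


Try integer roots (divisors of -75). n=5: p(5)=0.
Divide out (n - 5): quotient is n^2 - 8n + 15.
Factor the quadratic: (n - 5)(n - 3)
Result: (n - 5)(n - 5)(n - 3)


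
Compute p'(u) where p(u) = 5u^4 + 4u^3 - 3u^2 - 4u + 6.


Apply the power rule term by term:
  d/du(5u^4) = 20u^3
  d/du(4u^3) = 12u^2
  d/du(-3u^2) = -6u
  d/du(-4u) = -4
  d/du(6) = 0
p'(u) = 20u^3 + 12u^2 - 6u - 4


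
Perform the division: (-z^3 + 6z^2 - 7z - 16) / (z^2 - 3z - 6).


(-z^3 + 6z^2 - 7z - 16) / (z^2 - 3z - 6)
Step 1: -z * (z^2 - 3z - 6) = -z^3 + 3z^2 + 6z; subtract.
Step 2: 3 * (z^2 - 3z - 6) = 3z^2 - 9z - 18; subtract.
Quotient: -z + 3, Remainder: -4z + 2


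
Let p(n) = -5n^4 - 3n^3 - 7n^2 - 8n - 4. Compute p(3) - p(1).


p(3) = -577
p(1) = -27
p(3) - p(1) = -577 + 27 = -550


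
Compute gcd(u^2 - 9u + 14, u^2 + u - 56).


Factor each:
  u^2 - 9u + 14 = (u - 7)(u - 2)
  u^2 + u - 56 = (u - 7)(u + 8)
Common monic factor: u - 7


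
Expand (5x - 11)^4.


Expand (5x - 11)^4 by repeated multiplication:
  (5x - 11)^2 = 25x^2 - 110x + 121
  (5x - 11)^3 = 125x^3 - 825x^2 + 1815x - 1331
= 625x^4 - 5500x^3 + 18150x^2 - 26620x + 14641


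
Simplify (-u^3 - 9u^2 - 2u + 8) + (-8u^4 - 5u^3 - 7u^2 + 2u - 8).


Align terms by degree and add:
  -u^3 - 9u^2 - 2u + 8
  -8u^4 - 5u^3 - 7u^2 + 2u - 8
= -8u^4 - 6u^3 - 16u^2


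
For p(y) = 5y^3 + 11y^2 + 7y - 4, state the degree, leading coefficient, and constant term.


Highest power of y is 3, with coefficient 5. Constant term is -4.
Degree = 3, leading coefficient = 5, constant term = -4


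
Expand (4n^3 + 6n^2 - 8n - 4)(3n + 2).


Distribute each term of the first polynomial:
  (4n^3)(3n + 2) = 12n^4 + 8n^3
  (6n^2)(3n + 2) = 18n^3 + 12n^2
  (-8n)(3n + 2) = -24n^2 - 16n
  (-4)(3n + 2) = -12n - 8
Sum: 12n^4 + 26n^3 - 12n^2 - 28n - 8


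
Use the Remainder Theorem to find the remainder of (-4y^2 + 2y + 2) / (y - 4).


By the Remainder Theorem, the remainder equals p(4):
  -4*(4)^2 = -64
  2*(4)^1 = 8
  constant: 2
Sum: -64 + 8 + 2 = -54


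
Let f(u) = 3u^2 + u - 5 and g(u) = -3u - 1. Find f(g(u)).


Substitute g(u) into f:
f(g(u)) = 3*(-3u - 1)^2 + 1*(-3u - 1) + (-5)
(-3u - 1)^2 = 9u^2 + 6u + 1
Expand and combine: 27u^2 + 15u - 3


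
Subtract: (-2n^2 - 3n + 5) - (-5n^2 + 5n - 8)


Distribute the minus sign:
  (-2n^2 - 3n + 5)
- (-5n^2 + 5n - 8)
Negate second polynomial: 5n^2 - 5n + 8
Add: 3n^2 - 8n + 13


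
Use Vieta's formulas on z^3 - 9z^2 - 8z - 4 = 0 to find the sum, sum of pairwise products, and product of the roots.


Monic cubic z^3+bz^2+cz+d=0: sum=-b, pairwise sum=c, product=-d.
b=-9, c=-8, d=-4
r1+r2+r3 = 9
r1r2+r1r3+r2r3 = -8
r1r2r3 = 4


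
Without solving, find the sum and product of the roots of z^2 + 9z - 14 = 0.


For az^2+bz+c=0: sum = -b/a, product = c/a.
a=1, b=9, c=-14
Sum = -(9)/1 = -9
Product = (-14)/1 = -14


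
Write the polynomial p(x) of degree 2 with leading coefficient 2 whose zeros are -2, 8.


p(x) = 2(x + 2)(x - 8)
Expand: 2x^2 - 12x - 32


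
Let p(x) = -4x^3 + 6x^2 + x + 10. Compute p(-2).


Using direct substitution:
  -4 * (-2)^3 = 32
  6 * (-2)^2 = 24
  1 * (-2)^1 = -2
  constant: 10
Sum = 32 + 24 - 2 + 10 = 64


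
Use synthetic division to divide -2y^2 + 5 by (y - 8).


Synthetic division with c = 8. Coefficients: -2, 0, 5
Bring down -2.
  -2 * 8 = -16; -16 + 0 = -16
  -16 * 8 = -128; -128 + 5 = -123
Quotient: -2y - 16, Remainder: -123


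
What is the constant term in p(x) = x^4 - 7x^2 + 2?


Read off the constant term: 2


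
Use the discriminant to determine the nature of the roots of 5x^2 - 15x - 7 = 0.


D = b^2 - 4ac = (-15)^2 - 4(5)(-7) = 225 + 140 = 365
Since D > 0: two distinct irrational roots


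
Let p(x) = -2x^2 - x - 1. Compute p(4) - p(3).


p(4) = -37
p(3) = -22
p(4) - p(3) = -37 + 22 = -15


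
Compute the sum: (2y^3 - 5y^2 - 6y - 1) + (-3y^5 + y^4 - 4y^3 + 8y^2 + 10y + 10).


Align terms by degree and add:
  2y^3 - 5y^2 - 6y - 1
  -3y^5 + y^4 - 4y^3 + 8y^2 + 10y + 10
= -3y^5 + y^4 - 2y^3 + 3y^2 + 4y + 9


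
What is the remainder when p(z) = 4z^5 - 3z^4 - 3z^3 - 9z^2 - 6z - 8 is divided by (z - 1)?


By the Remainder Theorem, the remainder equals p(1):
  4*(1)^5 = 4
  -3*(1)^4 = -3
  -3*(1)^3 = -3
  -9*(1)^2 = -9
  -6*(1)^1 = -6
  constant: -8
Sum: 4 - 3 - 3 - 9 - 6 - 8 = -25


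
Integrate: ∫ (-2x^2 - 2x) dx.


Reverse power rule on each term:
  ∫ -2x^2 dx = -(2/3)x^3
  ∫ -2x dx = -x^2
F(x) = -(2/3)x^3 - x^2 + C


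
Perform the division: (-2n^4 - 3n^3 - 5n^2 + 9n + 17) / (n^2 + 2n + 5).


(-2n^4 - 3n^3 - 5n^2 + 9n + 17) / (n^2 + 2n + 5)
Step 1: -2n^2 * (n^2 + 2n + 5) = -2n^4 - 4n^3 - 10n^2; subtract.
Step 2: n * (n^2 + 2n + 5) = n^3 + 2n^2 + 5n; subtract.
Step 3: 3 * (n^2 + 2n + 5) = 3n^2 + 6n + 15; subtract.
Quotient: -2n^2 + n + 3, Remainder: -2n + 2


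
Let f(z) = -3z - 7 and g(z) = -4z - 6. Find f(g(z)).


Substitute g(z) into f:
f(g(z)) = -3*(-4z - 6) + (-7)
Expand and combine: 12z + 11


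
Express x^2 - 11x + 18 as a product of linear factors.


Roots satisfy r1 + r2 = -b/a = 11 and r1*r2 = c/a = 18.
So r1 = 2, r2 = 9.
x^2 - 11x + 18 = (x - r1)(x - r2) = (x - 2)(x - 9)


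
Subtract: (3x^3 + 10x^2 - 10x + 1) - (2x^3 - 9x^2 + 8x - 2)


Distribute the minus sign:
  (3x^3 + 10x^2 - 10x + 1)
- (2x^3 - 9x^2 + 8x - 2)
Negate second polynomial: -2x^3 + 9x^2 - 8x + 2
Add: x^3 + 19x^2 - 18x + 3


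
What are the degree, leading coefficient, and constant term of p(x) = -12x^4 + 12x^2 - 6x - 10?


Highest power of x is 4, with coefficient -12. Constant term is -10.
Degree = 4, leading coefficient = -12, constant term = -10


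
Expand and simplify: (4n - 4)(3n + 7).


Distribute each term of the first polynomial:
  (4n)(3n + 7) = 12n^2 + 28n
  (-4)(3n + 7) = -12n - 28
Sum: 12n^2 + 16n - 28


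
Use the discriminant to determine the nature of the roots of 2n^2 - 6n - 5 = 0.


D = b^2 - 4ac = (-6)^2 - 4(2)(-5) = 36 + 40 = 76
Since D > 0: two distinct irrational roots


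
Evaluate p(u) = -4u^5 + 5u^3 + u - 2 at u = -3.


Using direct substitution:
  -4 * (-3)^5 = 972
  0 * (-3)^4 = 0
  5 * (-3)^3 = -135
  0 * (-3)^2 = 0
  1 * (-3)^1 = -3
  constant: -2
Sum = 972 + 0 - 135 + 0 - 3 - 2 = 832


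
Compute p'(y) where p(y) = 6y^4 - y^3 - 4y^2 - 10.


Apply the power rule term by term:
  d/dy(6y^4) = 24y^3
  d/dy(-y^3) = -3y^2
  d/dy(-4y^2) = -8y
  d/dy(-10) = 0
p'(y) = 24y^3 - 3y^2 - 8y


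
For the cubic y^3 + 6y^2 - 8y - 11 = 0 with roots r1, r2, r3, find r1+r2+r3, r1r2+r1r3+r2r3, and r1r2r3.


Monic cubic y^3+by^2+cy+d=0: sum=-b, pairwise sum=c, product=-d.
b=6, c=-8, d=-11
r1+r2+r3 = -6
r1r2+r1r3+r2r3 = -8
r1r2r3 = 11


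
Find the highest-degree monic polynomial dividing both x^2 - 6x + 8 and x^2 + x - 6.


Factor each:
  x^2 - 6x + 8 = (x - 2)(x - 4)
  x^2 + x - 6 = (x - 2)(x + 3)
Common monic factor: x - 2


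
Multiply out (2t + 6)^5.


Expand (2t + 6)^5 by repeated multiplication:
  (2t + 6)^2 = 4t^2 + 24t + 36
  (2t + 6)^3 = 8t^3 + 72t^2 + 216t + 216
  (2t + 6)^4 = 16t^4 + 192t^3 + 864t^2 + 1728t + 1296
= 32t^5 + 480t^4 + 2880t^3 + 8640t^2 + 12960t + 7776


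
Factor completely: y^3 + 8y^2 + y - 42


Try integer roots (divisors of -42). y=-7: p(-7)=0.
Divide out (y + 7): quotient is y^2 + y - 6.
Factor the quadratic: (y + 3)(y - 2)
Result: (y + 7)(y + 3)(y - 2)


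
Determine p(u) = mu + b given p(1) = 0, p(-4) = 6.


p(u) = mu + b. Using p(1)=0, p(-4)=6:
m = (0 - 6)/(1 + 4) = -6/5 = -6/5
b = 0 - m*(1) = 0 + 6/5 = 6/5
p(u) = -(6/5)u + (6/5)


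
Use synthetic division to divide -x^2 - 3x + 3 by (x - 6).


Synthetic division with c = 6. Coefficients: -1, -3, 3
Bring down -1.
  -1 * 6 = -6; -6 - 3 = -9
  -9 * 6 = -54; -54 + 3 = -51
Quotient: -x - 9, Remainder: -51


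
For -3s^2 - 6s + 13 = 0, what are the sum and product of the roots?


For as^2+bs+c=0: sum = -b/a, product = c/a.
a=-3, b=-6, c=13
Sum = -(-6)/-3 = -2
Product = (13)/-3 = -13/3
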